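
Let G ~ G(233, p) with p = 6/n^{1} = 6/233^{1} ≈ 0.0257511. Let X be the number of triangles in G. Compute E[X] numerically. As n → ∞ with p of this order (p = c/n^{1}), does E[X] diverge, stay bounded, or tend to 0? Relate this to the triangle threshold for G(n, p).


Number of potential triangles: C(233, 3) = 2081156.
Each occurs with probability p³ ≈ (0.0257511)³ ≈ 1.70759938e-05.
By linearity: E[X] = C(233, 3)·p³ ≈ 2081156 · 1.70759938e-05 ≈ 35.537807.
Here α = 1, so p = 6/n is exactly at the triangle threshold p ~ 1/n. Asymptotically E[X] → c³/6 = 6³/6 = 36 ≈ 36.000000, a bounded constant. In this regime the triangle count is asymptotically Poisson(c³/6).

E[X] ≈ 35.537807; in regime p = Θ(1/n^{1}) E[X] stays bounded (at the triangle threshold p ~ 1/n).


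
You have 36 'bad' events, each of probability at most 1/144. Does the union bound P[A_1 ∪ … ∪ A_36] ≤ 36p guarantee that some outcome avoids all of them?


Union bound: P[∪_{i=1}^{36} A_i] ≤ Σ_i P[A_i] ≤ 36·p = 36·(1/144) = 1/4.
Numerically: 1/4 ≈ 0.2500.
Is 1/4 < 1? YES.
Since P[∪ A_i] ≤ 1/4 < 1, the complement has P[∩ A_i^c] ≥ 1 − 1/4 = 3/4 > 0, so some outcome avoids every A_i.

36·p = 1/4 ≈ 0.2500; existence CERTIFIED by the union bound.


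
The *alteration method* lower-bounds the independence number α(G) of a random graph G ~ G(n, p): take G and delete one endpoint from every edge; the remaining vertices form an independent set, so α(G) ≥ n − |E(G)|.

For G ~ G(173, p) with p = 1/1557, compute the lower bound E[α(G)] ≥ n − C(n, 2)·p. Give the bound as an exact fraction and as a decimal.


E[|E(G)|] = C(173, 2)·p = 14878 · (1/1557) = 86/9.
E[α(G)] ≥ n − E[|E(G)|] = 173 − 86/9 = 1471/9.
Numerically: ≈ 163.44444.
(This is only a lower bound; the true E[α(G)] may be larger.)

E[α(G)] ≥ 1471/9 ≈ 163.44444.


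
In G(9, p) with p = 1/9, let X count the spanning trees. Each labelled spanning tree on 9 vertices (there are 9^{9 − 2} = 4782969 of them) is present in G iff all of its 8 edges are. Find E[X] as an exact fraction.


K_9 has 9^{9 − 2} = 4782969 labelled spanning trees.
For each such spanning tree H, let X_H = 1 if all 8 edges of H are present in G. Then P[X_H = 1] = p^{8} = (1/9)^{8} = 1/43046721.
By linearity: E[X] = Σ_H E[X_H] = 4782969 · p^{8} = 4782969 · 1/43046721 = 1/9.
Numerically: E[X] ≈ 0.111.

E[X] = 4782969 · (1/9)^{8} = 1/9 ≈ 0.111.


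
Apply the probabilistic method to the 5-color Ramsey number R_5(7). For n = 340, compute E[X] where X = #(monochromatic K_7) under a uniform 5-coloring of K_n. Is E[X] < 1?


E[X] = C(340, 7) · 5^{1 − 21} = 97932136940560 · 5^{−20} = 97932136940560/95367431640625.
As a reduced fraction: E[X] = 19586427388112/19073486328125 ≈ 1.0269.
Is E[X] < 1? NO.
Since E[X] ≥ 1, the first-moment bound is inconclusive at n = 340; it does NOT by itself certify R_5(7) > 340.

E[X] = 19586427388112/19073486328125 ≈ 1.0269; E[X] ≥ 1; first-moment method inconclusive here.


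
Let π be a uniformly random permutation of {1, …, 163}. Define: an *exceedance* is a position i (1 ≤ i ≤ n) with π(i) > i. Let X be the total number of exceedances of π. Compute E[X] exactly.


Write X = Σ_{i=1}^{163} X_i, where X_i = 1_{π(i) > i}.
For each fixed i, π(i) is uniform over {1, …, 163} (marginal of a uniform permutation), so P[π(i) > i] = (n − i)/n. Summing: Σ_{i=1}^{163} (n − i)/n = (0 + 1 + … + 162)/163 = 163(163 − 1)/(2·163) = (163 − 1)/2.
Hence E[X] = Σ_{i=1}^{163} (163 − i)/163 = 81 ≈ 81.0000.

E[X] = 81 = 81.0000.


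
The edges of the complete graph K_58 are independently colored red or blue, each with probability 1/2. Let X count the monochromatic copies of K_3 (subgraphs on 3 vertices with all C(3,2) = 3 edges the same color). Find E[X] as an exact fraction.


Let X = Σ_S X_S over the C(58, 3) = 30856 subsets S of size 3, where X_S = 1 if the K_3 on S is monochromatic.
For a fixed S, the K_3 on S has C(3, 2) = 3 edges. P[all 3 edges red] = (1/2)^3, and likewise for blue, so P[monochromatic] = 2·(1/2)^3 = 2^{1 − 3} = 1/4.
Summing: E[X] = C(58, 3) · 2^{1 − 3} = 30856 · 1/4 = 7714.
Numerically: E[X] ≈ 7714.00000.

E[X] = C(58,3)·2^(1−C(3,2)) = 7714 ≈ 7714.00000.


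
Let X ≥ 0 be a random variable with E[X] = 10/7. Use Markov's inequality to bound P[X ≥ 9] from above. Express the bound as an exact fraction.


μ = E[X] = 10/7, a = 9.
Markov: P[X ≥ 9] ≤ μ/a = (10/7)/9 = 10/63.
Numerically: ≈ 0.15873.
(Since a = 9 > μ = 1.42857, the bound 10/63 is < 1 and informative.)

P[X ≥ 9] ≤ 10/63 ≈ 0.15873.


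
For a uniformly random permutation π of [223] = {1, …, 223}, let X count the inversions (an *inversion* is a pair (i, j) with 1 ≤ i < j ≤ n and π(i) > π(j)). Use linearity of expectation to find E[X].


Write X = Σ X_I over the C(223, 2) = 24753 pairs i < j, with X_I the indicator of one inversion.
There are 24753 indicators.
For each fixed pair i < j, the values π(i) and π(j) are two distinct elements of {1, …, 223} in uniformly random order; by symmetry P[π(i) > π(j)] = 1/2.
By linearity: E[X] = 24753 · (1/2) = C(223, 2) · (1/2) = 24753/2 = 24753/2 ≈ 12376.5000.

E[X] = 24753/2 = 12376.5000.


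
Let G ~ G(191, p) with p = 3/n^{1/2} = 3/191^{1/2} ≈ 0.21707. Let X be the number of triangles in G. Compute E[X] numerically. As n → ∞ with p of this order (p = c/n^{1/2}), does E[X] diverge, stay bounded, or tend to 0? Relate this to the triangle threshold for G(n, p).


Number of potential triangles: C(191, 3) = 1143135.
Each occurs with probability p³ ≈ (0.21707)³ ≈ 1.0228542e-02.
By linearity: E[X] = C(191, 3)·p³ ≈ 1143135 · 1.0228542e-02 ≈ 11692.60383.
Since α = 1/2 < 1, p = c/n^{1/2} ≫ 1/n is above the triangle threshold p ~ 1/n. Asymptotically E[X] ~ (c³/6)·n^{3(1−α)} = (3³/6)·n^{1.5} → ∞; triangles are abundant w.h.p.

E[X] ≈ 11692.60383; in regime p = Θ(1/n^{1/2}) E[X] diverges (above the triangle threshold p ~ 1/n).


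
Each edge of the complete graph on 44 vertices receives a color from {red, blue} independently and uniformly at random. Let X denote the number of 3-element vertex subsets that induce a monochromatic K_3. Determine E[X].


Let X = Σ_S X_S over the C(44, 3) = 13244 subsets S of size 3, where X_S = 1 if the K_3 on S is monochromatic.
For a fixed S, the K_3 on S has C(3, 2) = 3 edges. P[all 3 edges red] = (1/2)^3, and likewise for blue, so P[monochromatic] = 2·(1/2)^3 = 2^{1 − 3} = 1/4.
Summing: E[X] = C(44, 3) · 2^{1 − 3} = 13244 · 1/4 = 3311.
Numerically: E[X] ≈ 3311.000.

E[X] = C(44,3)·2^(1−C(3,2)) = 3311 ≈ 3311.000.


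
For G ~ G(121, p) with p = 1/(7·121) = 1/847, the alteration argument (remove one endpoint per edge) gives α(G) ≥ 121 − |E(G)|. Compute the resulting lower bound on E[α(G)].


E[|E(G)|] = C(121, 2)·p = 7260 · (1/847) = 60/7.
E[α(G)] ≥ n − E[|E(G)|] = 121 − 60/7 = 787/7.
Numerically: ≈ 112.4286.
(This is only a lower bound; the true E[α(G)] may be larger.)

E[α(G)] ≥ 787/7 ≈ 112.4286.


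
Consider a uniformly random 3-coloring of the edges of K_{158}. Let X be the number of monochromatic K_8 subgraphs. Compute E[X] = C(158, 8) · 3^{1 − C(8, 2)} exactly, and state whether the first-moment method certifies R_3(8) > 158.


E[X] = C(158, 8) · 3^{1 − 28} = 8044984271181 · 3^{−27} = 8044984271181/7625597484987.
As a reduced fraction: E[X] = 2681661423727/2541865828329 ≈ 1.0550.
Is E[X] < 1? NO.
Since E[X] ≥ 1, the first-moment bound is inconclusive at n = 158; it does NOT by itself certify R_3(8) > 158.

E[X] = 2681661423727/2541865828329 ≈ 1.0550; E[X] ≥ 1; first-moment method inconclusive here.


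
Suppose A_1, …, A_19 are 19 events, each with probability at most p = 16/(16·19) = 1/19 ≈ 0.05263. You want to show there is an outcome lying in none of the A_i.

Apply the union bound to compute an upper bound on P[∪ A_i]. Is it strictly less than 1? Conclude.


Union bound: P[∪_{i=1}^{19} A_i] ≤ Σ_i P[A_i] ≤ 19·p = 19·(1/19) = 1.
Numerically: 1 ≈ 1.00000.
Is 1 < 1? NO.
Since the bound 1 is ≥ 1, the union bound is uninformative here; it does NOT by itself certify existence.

19·p = 1 ≈ 1.00000; existence NOT certified by the union bound.


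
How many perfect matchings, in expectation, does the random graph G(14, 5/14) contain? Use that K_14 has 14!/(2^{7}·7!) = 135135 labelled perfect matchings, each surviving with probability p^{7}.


K_14 has 14!/(2^{7}·7!) = 135135 labelled perfect matchings.
For each such perfect matching H, let X_H = 1 if all 7 edges of H are present in G. Then P[X_H = 1] = p^{7} = (5/14)^{7} = 78125/105413504.
By linearity of expectation: E[X] = Σ_H E[X_H] = 135135 · p^{7} = 135135 · 78125/105413504 = 1508203125/15059072.
Numerically: E[X] ≈ 100.

E[X] = 135135 · (5/14)^{7} = 1508203125/15059072 ≈ 100.


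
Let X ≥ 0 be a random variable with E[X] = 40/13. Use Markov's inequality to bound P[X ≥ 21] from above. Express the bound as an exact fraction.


μ = E[X] = 40/13, a = 21.
Markov: P[X ≥ 21] ≤ μ/a = (40/13)/21 = 40/273.
Numerically: ≈ 0.146520.
(Since a = 21 > μ = 3.076923, the bound 40/273 is < 1 and informative.)

P[X ≥ 21] ≤ 40/273 ≈ 0.146520.


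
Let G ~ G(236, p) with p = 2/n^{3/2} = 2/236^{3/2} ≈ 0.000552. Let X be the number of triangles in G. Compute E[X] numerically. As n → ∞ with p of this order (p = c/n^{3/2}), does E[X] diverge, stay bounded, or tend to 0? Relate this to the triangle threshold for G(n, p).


Number of potential triangles: C(236, 3) = 2162940.
Each occurs with probability p³ ≈ (0.000552)³ ≈ 1.67875e-10.
By linearity: E[X] = C(236, 3)·p³ ≈ 2162940 · 1.67875e-10 ≈ 0.000.
Since α = 3/2 > 1, p = c/n^{3/2} = o(1/n) is below the triangle threshold p ~ 1/n. Asymptotically E[X] ~ (c³/6)·n^{3(1−α)} = (2³/6)·n^{-1.5} → 0, so by Markov's inequality G has no triangles w.h.p.

E[X] ≈ 0.000; in regime p = Θ(1/n^{3/2}) E[X] tends to 0 (below the triangle threshold p ~ 1/n).


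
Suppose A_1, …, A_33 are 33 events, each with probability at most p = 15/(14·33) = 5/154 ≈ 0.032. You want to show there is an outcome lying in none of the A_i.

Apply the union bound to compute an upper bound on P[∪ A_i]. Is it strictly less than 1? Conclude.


Union bound: P[∪_{i=1}^{33} A_i] ≤ Σ_i P[A_i] ≤ 33·p = 33·(5/154) = 15/14.
Numerically: 15/14 ≈ 1.071.
Is 15/14 < 1? NO.
Since the bound 15/14 is ≥ 1, the union bound is uninformative here; it does NOT by itself certify existence.

33·p = 15/14 ≈ 1.071; existence NOT certified by the union bound.


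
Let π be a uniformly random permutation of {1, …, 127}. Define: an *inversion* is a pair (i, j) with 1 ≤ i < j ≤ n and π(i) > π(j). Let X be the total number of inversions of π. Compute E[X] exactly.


Write X = Σ X_I over the C(127, 2) = 8001 pairs i < j, with X_I the indicator of one inversion.
There are 8001 indicators.
For each fixed pair i < j, the values π(i) and π(j) are two distinct elements of {1, …, 127} in uniformly random order; by symmetry P[π(i) > π(j)] = 1/2.
By linearity: E[X] = 8001 · (1/2) = C(127, 2) · (1/2) = 8001/2 = 8001/2 ≈ 4000.50000.

E[X] = 8001/2 = 4000.50000.


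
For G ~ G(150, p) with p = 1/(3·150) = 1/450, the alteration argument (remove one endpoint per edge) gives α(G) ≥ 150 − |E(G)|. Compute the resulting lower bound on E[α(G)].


E[|E(G)|] = C(150, 2)·p = 11175 · (1/450) = 149/6.
E[α(G)] ≥ n − E[|E(G)|] = 150 − 149/6 = 751/6.
Numerically: ≈ 125.1667.
(This is only a lower bound; the true E[α(G)] may be larger.)

E[α(G)] ≥ 751/6 ≈ 125.1667.


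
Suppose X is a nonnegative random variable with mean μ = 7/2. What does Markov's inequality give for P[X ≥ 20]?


μ = E[X] = 7/2, a = 20.
Markov: P[X ≥ 20] ≤ μ/a = (7/2)/20 = 7/40.
Numerically: ≈ 0.175000.
(Since a = 20 > μ = 3.500000, the bound 7/40 is < 1 and informative.)

P[X ≥ 20] ≤ 7/40 ≈ 0.175000.


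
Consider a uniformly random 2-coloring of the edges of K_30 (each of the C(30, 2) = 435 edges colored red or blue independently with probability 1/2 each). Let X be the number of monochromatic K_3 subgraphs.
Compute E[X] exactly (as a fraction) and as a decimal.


Let X = Σ_S X_S over the C(30, 3) = 4060 subsets S of size 3, where X_S = 1 if the K_3 on S is monochromatic.
For a fixed S, the K_3 on S has C(3, 2) = 3 edges. P[all 3 edges red] = (1/2)^3, and likewise for blue, so P[monochromatic] = 2·(1/2)^3 = 2^{1 − 3} = 1/4.
By linearity: E[X] = C(30, 3) · 2^{1 − 3} = 4060 · 1/4 = 1015.
Numerically: E[X] ≈ 1015.0000.

E[X] = C(30,3)·2^(1−C(3,2)) = 1015 ≈ 1015.0000.


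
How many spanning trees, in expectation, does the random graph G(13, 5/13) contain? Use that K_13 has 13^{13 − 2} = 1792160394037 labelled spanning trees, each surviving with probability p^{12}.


K_13 has 13^{13 − 2} = 1792160394037 labelled spanning trees.
For each such spanning tree H, let X_H = 1 if all 12 edges of H are present in G. Then P[X_H = 1] = p^{12} = (5/13)^{12} = 244140625/23298085122481.
By linearity of expectation: E[X] = Σ_H E[X_H] = 1792160394037 · p^{12} = 1792160394037 · 244140625/23298085122481 = 244140625/13.
Numerically: E[X] ≈ 1.878e+07.

E[X] = 1792160394037 · (5/13)^{12} = 244140625/13 ≈ 1.878e+07.


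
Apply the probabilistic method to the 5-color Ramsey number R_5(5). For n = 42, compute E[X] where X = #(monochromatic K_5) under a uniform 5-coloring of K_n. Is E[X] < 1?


E[X] = C(42, 5) · 5^{1 − 10} = 850668 · 5^{−9} = 850668/1953125.
As a reduced fraction: E[X] = 850668/1953125 ≈ 0.435542.
Is E[X] < 1? YES.
Since E[X] < 1, there exists a 5-coloring of K_{42} with no monochromatic K_5; hence R_5(5) > 42.

E[X] = 850668/1953125 ≈ 0.435542; E[X] < 1, so R_5(5) > 42.


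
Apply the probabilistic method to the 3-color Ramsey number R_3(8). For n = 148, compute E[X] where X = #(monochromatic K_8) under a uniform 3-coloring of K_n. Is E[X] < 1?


E[X] = C(148, 8) · 3^{1 − 28} = 4709614623714 · 3^{−27} = 4709614623714/7625597484987.
As a reduced fraction: E[X] = 523290513746/847288609443 ≈ 0.618.
Is E[X] < 1? YES.
Since E[X] < 1, there exists a 3-coloring of K_{148} with no monochromatic K_8; hence R_3(8) > 148.

E[X] = 523290513746/847288609443 ≈ 0.618; E[X] < 1, so R_3(8) > 148.


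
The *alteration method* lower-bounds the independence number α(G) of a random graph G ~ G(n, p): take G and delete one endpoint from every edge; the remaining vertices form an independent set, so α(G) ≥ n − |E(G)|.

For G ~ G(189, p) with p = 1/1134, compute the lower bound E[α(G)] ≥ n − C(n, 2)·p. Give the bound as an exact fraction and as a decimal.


E[|E(G)|] = C(189, 2)·p = 17766 · (1/1134) = 47/3.
E[α(G)] ≥ n − E[|E(G)|] = 189 − 47/3 = 520/3.
Numerically: ≈ 173.333333.
(This is only a lower bound; the true E[α(G)] may be larger.)

E[α(G)] ≥ 520/3 ≈ 173.333333.


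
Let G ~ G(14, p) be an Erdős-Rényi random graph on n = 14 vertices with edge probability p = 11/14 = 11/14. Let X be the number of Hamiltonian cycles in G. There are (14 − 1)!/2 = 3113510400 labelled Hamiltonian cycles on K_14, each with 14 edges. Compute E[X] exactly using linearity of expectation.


K_14 has (14 − 1)!/2 = 3113510400 labelled Hamiltonian cycles.
For each such Hamiltonian cycle H, let X_H = 1 if all 14 edges of H are present in G. Then P[X_H = 1] = p^{14} = (11/14)^{14} = 379749833583241/11112006825558016.
By linearity of expectation: E[X] = Σ_H E[X_H] = 3113510400 · p^{14} = 3113510400 · 379749833583241/11112006825558016 = 329898174179601037725/3100448333024.
Numerically: E[X] ≈ 1.06e+08.

E[X] = 3113510400 · (11/14)^{14} = 329898174179601037725/3100448333024 ≈ 1.06e+08.


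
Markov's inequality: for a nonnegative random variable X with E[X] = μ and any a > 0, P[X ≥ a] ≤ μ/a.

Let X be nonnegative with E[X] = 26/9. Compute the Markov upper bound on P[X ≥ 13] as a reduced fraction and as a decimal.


μ = E[X] = 26/9, a = 13.
Markov: P[X ≥ 13] ≤ μ/a = (26/9)/13 = 2/9.
Numerically: ≈ 0.222.
(Since a = 13 > μ = 2.889, the bound 2/9 is < 1 and informative.)

P[X ≥ 13] ≤ 2/9 ≈ 0.222.


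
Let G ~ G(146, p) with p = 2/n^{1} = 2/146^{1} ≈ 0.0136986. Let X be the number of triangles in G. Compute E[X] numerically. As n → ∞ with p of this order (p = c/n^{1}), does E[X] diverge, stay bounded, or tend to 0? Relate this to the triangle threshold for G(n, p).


Number of potential triangles: C(146, 3) = 508080.
Each occurs with probability p³ ≈ (0.0136986)³ ≈ 2.57058175e-06.
By linearity: E[X] = C(146, 3)·p³ ≈ 508080 · 2.57058175e-06 ≈ 1.306061.
Here α = 1, so p = 2/n is exactly at the triangle threshold p ~ 1/n. Asymptotically E[X] → c³/6 = 2³/6 = 4/3 ≈ 1.333333, a bounded constant. In this regime the triangle count is asymptotically Poisson(c³/6).

E[X] ≈ 1.306061; in regime p = Θ(1/n^{1}) E[X] stays bounded (at the triangle threshold p ~ 1/n).


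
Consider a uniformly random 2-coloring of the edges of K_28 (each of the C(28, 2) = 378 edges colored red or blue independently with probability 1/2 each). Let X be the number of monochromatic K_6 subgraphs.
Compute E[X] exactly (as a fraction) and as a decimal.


Let X = Σ_S X_S over the C(28, 6) = 376740 subsets S of size 6, where X_S = 1 if the K_6 on S is monochromatic.
For a fixed S, the K_6 on S has C(6, 2) = 15 edges. P[all 15 edges red] = (1/2)^15, and likewise for blue, so P[monochromatic] = 2·(1/2)^15 = 2^{1 − 15} = 1/16384.
By linearity: E[X] = C(28, 6) · 2^{1 − 15} = 376740 · 1/16384 = 94185/4096.
Numerically: E[X] ≈ 22.994385.

E[X] = C(28,6)·2^(1−C(6,2)) = 94185/4096 ≈ 22.994385.


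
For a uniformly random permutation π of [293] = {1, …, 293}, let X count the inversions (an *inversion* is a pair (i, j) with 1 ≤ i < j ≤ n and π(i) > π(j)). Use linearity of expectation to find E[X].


Write X = Σ X_I over the C(293, 2) = 42778 pairs i < j, with X_I the indicator of one inversion.
There are 42778 indicators.
For each fixed pair i < j, the values π(i) and π(j) are two distinct elements of {1, …, 293} in uniformly random order; by symmetry P[π(i) > π(j)] = 1/2.
By linearity: E[X] = 42778 · (1/2) = C(293, 2) · (1/2) = 42778/2 = 21389 ≈ 21389.000000.

E[X] = 21389 = 21389.000000.


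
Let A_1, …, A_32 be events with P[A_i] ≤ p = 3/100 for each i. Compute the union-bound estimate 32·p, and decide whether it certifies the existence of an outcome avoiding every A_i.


Union bound: P[∪_{i=1}^{32} A_i] ≤ Σ_i P[A_i] ≤ 32·p = 32·(3/100) = 24/25.
Numerically: 24/25 ≈ 0.9600.
Is 24/25 < 1? YES.
Since P[∪ A_i] ≤ 24/25 < 1, the complement has P[∩ A_i^c] ≥ 1 − 24/25 = 1/25 > 0, so some outcome avoids every A_i.

32·p = 24/25 ≈ 0.9600; existence CERTIFIED by the union bound.


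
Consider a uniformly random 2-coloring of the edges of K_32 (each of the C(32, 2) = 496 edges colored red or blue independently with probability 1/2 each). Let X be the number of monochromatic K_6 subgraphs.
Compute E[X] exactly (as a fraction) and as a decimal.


Let X = Σ_S X_S over the C(32, 6) = 906192 subsets S of size 6, where X_S = 1 if the K_6 on S is monochromatic.
For a fixed S, the K_6 on S has C(6, 2) = 15 edges. P[all 15 edges red] = (1/2)^15, and likewise for blue, so P[monochromatic] = 2·(1/2)^15 = 2^{1 − 15} = 1/16384.
By linearity: E[X] = C(32, 6) · 2^{1 − 15} = 906192 · 1/16384 = 56637/1024.
Numerically: E[X] ≈ 55.310.

E[X] = C(32,6)·2^(1−C(6,2)) = 56637/1024 ≈ 55.310.


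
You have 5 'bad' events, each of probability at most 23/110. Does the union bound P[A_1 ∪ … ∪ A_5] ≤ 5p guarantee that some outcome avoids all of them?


Union bound: P[∪_{i=1}^{5} A_i] ≤ Σ_i P[A_i] ≤ 5·p = 5·(23/110) = 23/22.
Numerically: 23/22 ≈ 1.045.
Is 23/22 < 1? NO.
Since the bound 23/22 is ≥ 1, the union bound is uninformative here; it does NOT by itself certify existence.

5·p = 23/22 ≈ 1.045; existence NOT certified by the union bound.


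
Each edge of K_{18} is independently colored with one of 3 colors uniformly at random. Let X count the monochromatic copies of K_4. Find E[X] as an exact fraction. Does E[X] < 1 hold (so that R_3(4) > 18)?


E[X] = C(18, 4) · 3^{1 − 6} = 3060 · 3^{−5} = 3060/243.
As a reduced fraction: E[X] = 340/27 ≈ 12.5926.
Is E[X] < 1? NO.
Since E[X] ≥ 1, the first-moment bound is inconclusive at n = 18; it does NOT by itself certify R_3(4) > 18.

E[X] = 340/27 ≈ 12.5926; E[X] ≥ 1; first-moment method inconclusive here.


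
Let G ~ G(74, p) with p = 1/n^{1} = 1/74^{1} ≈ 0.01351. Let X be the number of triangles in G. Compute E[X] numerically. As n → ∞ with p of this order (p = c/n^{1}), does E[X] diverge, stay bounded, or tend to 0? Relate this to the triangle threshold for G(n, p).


Number of potential triangles: C(74, 3) = 64824.
Each occurs with probability p³ ≈ (0.01351)³ ≈ 2.467771e-06.
By linearity: E[X] = C(74, 3)·p³ ≈ 64824 · 2.467771e-06 ≈ 0.1600.
Here α = 1, so p = 1/n is exactly at the triangle threshold p ~ 1/n. Asymptotically E[X] → c³/6 = 1³/6 = 1/6 ≈ 0.1667, a bounded constant. In this regime the triangle count is asymptotically Poisson(c³/6).

E[X] ≈ 0.1600; in regime p = Θ(1/n^{1}) E[X] stays bounded (at the triangle threshold p ~ 1/n).


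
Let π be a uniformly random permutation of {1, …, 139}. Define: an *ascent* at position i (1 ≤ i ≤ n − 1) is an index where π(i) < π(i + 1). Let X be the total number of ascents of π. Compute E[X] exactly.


Write X = Σ X_I over i = 1, …, 138, with X_I the indicator of one ascent.
There are 138 indicators.
For each fixed i, the pair (π(i), π(i+1)) is a uniformly random ordered pair of distinct values from {1, …, 139}; by symmetry P[π(i) < π(i+1)] = 1/2.
By linearity: E[X] = 138 · (1/2) = (139 − 1) · (1/2) = 69 ≈ 69.000.

E[X] = 69 = 69.000.


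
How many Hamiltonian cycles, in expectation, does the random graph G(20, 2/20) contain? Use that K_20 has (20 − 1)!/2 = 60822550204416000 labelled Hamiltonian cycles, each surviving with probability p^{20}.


K_20 has (20 − 1)!/2 = 60822550204416000 labelled Hamiltonian cycles.
For each such Hamiltonian cycle H, let X_H = 1 if all 20 edges of H are present in G. Then P[X_H = 1] = p^{20} = (1/10)^{20} = 1/100000000000000000000.
By linearity: E[X] = Σ_H E[X_H] = 60822550204416000 · p^{20} = 60822550204416000 · 1/100000000000000000000 = 14849255421/24414062500000.
Numerically: E[X] ≈ 0.000608.

E[X] = 60822550204416000 · (1/10)^{20} = 14849255421/24414062500000 ≈ 0.000608.


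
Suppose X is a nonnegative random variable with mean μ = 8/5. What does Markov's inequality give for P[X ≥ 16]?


μ = E[X] = 8/5, a = 16.
Markov: P[X ≥ 16] ≤ μ/a = (8/5)/16 = 1/10.
Numerically: ≈ 0.100000.
(Since a = 16 > μ = 1.600000, the bound 1/10 is < 1 and informative.)

P[X ≥ 16] ≤ 1/10 ≈ 0.100000.


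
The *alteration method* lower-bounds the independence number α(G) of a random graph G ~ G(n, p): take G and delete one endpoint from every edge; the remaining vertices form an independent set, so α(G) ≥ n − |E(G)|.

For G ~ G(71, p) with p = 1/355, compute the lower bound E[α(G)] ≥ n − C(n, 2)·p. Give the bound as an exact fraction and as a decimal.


E[|E(G)|] = C(71, 2)·p = 2485 · (1/355) = 7.
E[α(G)] ≥ n − E[|E(G)|] = 71 − 7 = 64.
Numerically: ≈ 64.0000.
(This is only a lower bound; the true E[α(G)] may be larger.)

E[α(G)] ≥ 64 ≈ 64.0000.


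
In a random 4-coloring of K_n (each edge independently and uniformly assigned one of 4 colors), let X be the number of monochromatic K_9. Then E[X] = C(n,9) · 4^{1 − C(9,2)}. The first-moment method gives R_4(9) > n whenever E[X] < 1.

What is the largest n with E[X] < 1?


We need C(n, 9) · 4^{1 − 36} < 1, i.e. C(n, 9) < 4^{36 − 1} = 1180591620717411303424.
Check values of n near the boundary:
  n = 908: C(908, 9) = 1111058428637338083100; 1111058428637338083100 < 1180591620717411303424? YES
  n = 909: C(909, 9) = 1122169012923711463931; 1122169012923711463931 < 1180591620717411303424? YES
  n = 910: C(910, 9) = 1133378248346922788210; 1133378248346922788210 < 1180591620717411303424? YES
  n = 911: C(911, 9) = 1144686900492291197405; 1144686900492291197405 < 1180591620717411303424? YES
  n = 912: C(912, 9) = 1156095740032081475120; 1156095740032081475120 < 1180591620717411303424? YES
  n = 913: C(913, 9) = 1167605542753639808390; 1167605542753639808390 < 1180591620717411303424? YES
  n = 914: C(914, 9) = 1179217089587653905932; 1179217089587653905932 < 1180591620717411303424? YES
  n = 915: C(915, 9) = 1190931166636537885130; 1190931166636537885130 < 1180591620717411303424? NO
  n = 916: C(916, 9) = 1202748565202942340440; 1202748565202942340440 < 1180591620717411303424? NO
  n = 917: C(917, 9) = 1214670081818390006810; 1214670081818390006810 < 1180591620717411303424? NO
The largest n with C(n, 9) < 1180591620717411303424 is n = 914 (where E[X] = 294804272396913476483/295147905179352825856 ≈ 0.9988357). Hence R_4(9) > 914, i.e. R_4(9) ≥ 915.

Largest n = 914; hence R_4(9) > 914.


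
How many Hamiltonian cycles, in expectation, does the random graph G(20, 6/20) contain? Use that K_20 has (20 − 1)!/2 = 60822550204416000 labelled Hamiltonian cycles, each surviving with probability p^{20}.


K_20 has (20 − 1)!/2 = 60822550204416000 labelled Hamiltonian cycles.
For each such Hamiltonian cycle H, let X_H = 1 if all 20 edges of H are present in G. Then P[X_H = 1] = p^{20} = (3/10)^{20} = 3486784401/100000000000000000000.
By linearity of expectation: E[X] = Σ_H E[X_H] = 60822550204416000 · p^{20} = 60822550204416000 · 3486784401/100000000000000000000 = 51776152168407487821/24414062500000.
Numerically: E[X] ≈ 2.1208e+06.

E[X] = 60822550204416000 · (3/10)^{20} = 51776152168407487821/24414062500000 ≈ 2.1208e+06.


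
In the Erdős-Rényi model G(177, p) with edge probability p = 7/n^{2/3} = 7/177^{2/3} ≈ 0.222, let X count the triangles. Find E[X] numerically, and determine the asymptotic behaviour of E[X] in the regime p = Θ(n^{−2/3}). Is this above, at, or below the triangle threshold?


Number of potential triangles: C(177, 3) = 908600.
Each occurs with probability p³ ≈ (0.222)³ ≈ 1.09483e-02.
By linearity: E[X] = C(177, 3)·p³ ≈ 908600 · 1.09483e-02 ≈ 9947.646.
Since α = 2/3 < 1, p = c/n^{2/3} ≫ 1/n is above the triangle threshold p ~ 1/n. Asymptotically E[X] ~ (c³/6)·n^{3(1−α)} = (7³/6)·n^{1} → ∞; triangles are abundant w.h.p.

E[X] ≈ 9947.646; in regime p = Θ(1/n^{2/3}) E[X] diverges (above the triangle threshold p ~ 1/n).


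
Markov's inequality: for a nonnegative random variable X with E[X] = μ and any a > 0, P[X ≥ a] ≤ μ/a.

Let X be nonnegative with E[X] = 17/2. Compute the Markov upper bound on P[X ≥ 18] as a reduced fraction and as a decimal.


μ = E[X] = 17/2, a = 18.
Markov: P[X ≥ 18] ≤ μ/a = (17/2)/18 = 17/36.
Numerically: ≈ 0.472.
(Since a = 18 > μ = 8.500, the bound 17/36 is < 1 and informative.)

P[X ≥ 18] ≤ 17/36 ≈ 0.472.


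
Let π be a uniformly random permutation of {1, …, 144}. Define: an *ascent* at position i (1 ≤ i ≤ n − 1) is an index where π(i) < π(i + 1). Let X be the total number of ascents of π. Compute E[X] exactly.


Write X = Σ X_I over i = 1, …, 143, with X_I the indicator of one ascent.
There are 143 indicators.
For each fixed i, the pair (π(i), π(i+1)) is a uniformly random ordered pair of distinct values from {1, …, 144}; by symmetry P[π(i) < π(i+1)] = 1/2.
By linearity: E[X] = 143 · (1/2) = (144 − 1) · (1/2) = 143/2 ≈ 71.500000.

E[X] = 143/2 = 71.500000.


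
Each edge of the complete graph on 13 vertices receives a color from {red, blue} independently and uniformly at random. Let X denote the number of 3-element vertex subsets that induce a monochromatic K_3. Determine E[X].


Let X = Σ_S X_S over the C(13, 3) = 286 subsets S of size 3, where X_S = 1 if the K_3 on S is monochromatic.
For a fixed S, the K_3 on S has C(3, 2) = 3 edges. P[all 3 edges red] = (1/2)^3, and likewise for blue, so P[monochromatic] = 2·(1/2)^3 = 2^{1 − 3} = 1/4.
By linearity: E[X] = C(13, 3) · 2^{1 − 3} = 286 · 1/4 = 143/2.
Numerically: E[X] ≈ 71.500.

E[X] = C(13,3)·2^(1−C(3,2)) = 143/2 ≈ 71.500.


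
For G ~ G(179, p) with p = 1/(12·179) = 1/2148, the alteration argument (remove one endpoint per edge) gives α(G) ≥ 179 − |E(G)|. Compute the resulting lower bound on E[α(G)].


E[|E(G)|] = C(179, 2)·p = 15931 · (1/2148) = 89/12.
E[α(G)] ≥ n − E[|E(G)|] = 179 − 89/12 = 2059/12.
Numerically: ≈ 171.58333.
(This is only a lower bound; the true E[α(G)] may be larger.)

E[α(G)] ≥ 2059/12 ≈ 171.58333.


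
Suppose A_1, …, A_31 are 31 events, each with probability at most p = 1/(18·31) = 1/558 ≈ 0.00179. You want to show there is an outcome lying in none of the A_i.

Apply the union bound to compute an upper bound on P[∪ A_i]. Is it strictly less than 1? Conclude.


Union bound: P[∪_{i=1}^{31} A_i] ≤ Σ_i P[A_i] ≤ 31·p = 31·(1/558) = 1/18.
Numerically: 1/18 ≈ 0.05556.
Is 1/18 < 1? YES.
Since P[∪ A_i] ≤ 1/18 < 1, the complement has P[∩ A_i^c] ≥ 1 − 1/18 = 17/18 > 0, so some outcome avoids every A_i.

31·p = 1/18 ≈ 0.05556; existence CERTIFIED by the union bound.


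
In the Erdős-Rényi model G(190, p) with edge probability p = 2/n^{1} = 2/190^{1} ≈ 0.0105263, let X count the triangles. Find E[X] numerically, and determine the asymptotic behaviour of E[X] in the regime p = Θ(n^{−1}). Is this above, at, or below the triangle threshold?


Number of potential triangles: C(190, 3) = 1125180.
Each occurs with probability p³ ≈ (0.0105263)³ ≈ 1.16635078e-06.
By linearity: E[X] = C(190, 3)·p³ ≈ 1125180 · 1.16635078e-06 ≈ 1.312355.
Here α = 1, so p = 2/n is exactly at the triangle threshold p ~ 1/n. Asymptotically E[X] → c³/6 = 2³/6 = 4/3 ≈ 1.333333, a bounded constant. In this regime the triangle count is asymptotically Poisson(c³/6).

E[X] ≈ 1.312355; in regime p = Θ(1/n^{1}) E[X] stays bounded (at the triangle threshold p ~ 1/n).


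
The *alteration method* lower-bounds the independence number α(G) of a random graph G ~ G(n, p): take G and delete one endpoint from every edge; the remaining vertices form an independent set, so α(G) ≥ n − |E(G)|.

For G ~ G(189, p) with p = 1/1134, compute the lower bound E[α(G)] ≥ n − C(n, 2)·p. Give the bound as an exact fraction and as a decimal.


E[|E(G)|] = C(189, 2)·p = 17766 · (1/1134) = 47/3.
E[α(G)] ≥ n − E[|E(G)|] = 189 − 47/3 = 520/3.
Numerically: ≈ 173.3333.
(This is only a lower bound; the true E[α(G)] may be larger.)

E[α(G)] ≥ 520/3 ≈ 173.3333.


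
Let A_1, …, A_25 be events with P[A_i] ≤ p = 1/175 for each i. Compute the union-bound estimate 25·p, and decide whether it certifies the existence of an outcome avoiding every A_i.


Union bound: P[∪_{i=1}^{25} A_i] ≤ Σ_i P[A_i] ≤ 25·p = 25·(1/175) = 1/7.
Numerically: 1/7 ≈ 0.143.
Is 1/7 < 1? YES.
Since P[∪ A_i] ≤ 1/7 < 1, the complement has P[∩ A_i^c] ≥ 1 − 1/7 = 6/7 > 0, so some outcome avoids every A_i.

25·p = 1/7 ≈ 0.143; existence CERTIFIED by the union bound.


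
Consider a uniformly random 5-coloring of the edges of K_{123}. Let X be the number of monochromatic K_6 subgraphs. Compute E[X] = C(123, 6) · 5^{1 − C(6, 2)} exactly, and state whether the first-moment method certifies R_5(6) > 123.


E[X] = C(123, 6) · 5^{1 − 15} = 4249404082 · 5^{−14} = 4249404082/6103515625.
As a reduced fraction: E[X] = 4249404082/6103515625 ≈ 0.6962.
Is E[X] < 1? YES.
Since E[X] < 1, there exists a 5-coloring of K_{123} with no monochromatic K_6; hence R_5(6) > 123.

E[X] = 4249404082/6103515625 ≈ 0.6962; E[X] < 1, so R_5(6) > 123.


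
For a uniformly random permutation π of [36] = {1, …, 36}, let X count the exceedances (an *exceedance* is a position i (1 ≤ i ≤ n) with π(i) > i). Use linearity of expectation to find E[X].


Write X = Σ_{i=1}^{36} X_i, where X_i = 1_{π(i) > i}.
For each fixed i, π(i) is uniform over {1, …, 36} (marginal of a uniform permutation), so P[π(i) > i] = (n − i)/n. Summing: Σ_{i=1}^{36} (n − i)/n = (0 + 1 + … + 35)/36 = 36(36 − 1)/(2·36) = (36 − 1)/2.
Hence E[X] = Σ_{i=1}^{36} (36 − i)/36 = 35/2 ≈ 17.50000.

E[X] = 35/2 = 17.50000.


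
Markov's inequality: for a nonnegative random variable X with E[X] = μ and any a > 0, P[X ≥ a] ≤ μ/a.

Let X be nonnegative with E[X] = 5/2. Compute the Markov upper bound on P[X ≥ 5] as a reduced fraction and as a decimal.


μ = E[X] = 5/2, a = 5.
Markov: P[X ≥ 5] ≤ μ/a = (5/2)/5 = 1/2.
Numerically: ≈ 0.5000.
(Since a = 5 > μ = 2.5000, the bound 1/2 is < 1 and informative.)

P[X ≥ 5] ≤ 1/2 ≈ 0.5000.


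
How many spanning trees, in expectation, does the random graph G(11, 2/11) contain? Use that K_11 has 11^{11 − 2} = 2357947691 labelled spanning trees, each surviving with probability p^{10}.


K_11 has 11^{11 − 2} = 2357947691 labelled spanning trees.
For each such spanning tree H, let X_H = 1 if all 10 edges of H are present in G. Then P[X_H = 1] = p^{10} = (2/11)^{10} = 1024/25937424601.
Summing the indicators: E[X] = Σ_H E[X_H] = 2357947691 · p^{10} = 2357947691 · 1024/25937424601 = 1024/11.
Numerically: E[X] ≈ 93.09.

E[X] = 2357947691 · (2/11)^{10} = 1024/11 ≈ 93.09.


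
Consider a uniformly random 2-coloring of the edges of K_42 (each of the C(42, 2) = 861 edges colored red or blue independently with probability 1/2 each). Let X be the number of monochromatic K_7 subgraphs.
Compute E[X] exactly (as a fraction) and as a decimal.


Let X = Σ_S X_S over the C(42, 7) = 26978328 subsets S of size 7, where X_S = 1 if the K_7 on S is monochromatic.
For a fixed S, the K_7 on S has C(7, 2) = 21 edges. P[all 21 edges red] = (1/2)^21, and likewise for blue, so P[monochromatic] = 2·(1/2)^21 = 2^{1 − 21} = 1/1048576.
Summing: E[X] = C(42, 7) · 2^{1 − 21} = 26978328 · 1/1048576 = 3372291/131072.
Numerically: E[X] ≈ 25.7285.

E[X] = C(42,7)·2^(1−C(7,2)) = 3372291/131072 ≈ 25.7285.


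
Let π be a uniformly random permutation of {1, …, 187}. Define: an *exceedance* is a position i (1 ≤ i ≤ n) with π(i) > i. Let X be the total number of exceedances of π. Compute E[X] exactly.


Write X = Σ_{i=1}^{187} X_i, where X_i = 1_{π(i) > i}.
For each fixed i, π(i) is uniform over {1, …, 187} (marginal of a uniform permutation), so P[π(i) > i] = (n − i)/n. Summing: Σ_{i=1}^{187} (n − i)/n = (0 + 1 + … + 186)/187 = 187(187 − 1)/(2·187) = (187 − 1)/2.
Hence E[X] = Σ_{i=1}^{187} (187 − i)/187 = 93 ≈ 93.000.

E[X] = 93 = 93.000.


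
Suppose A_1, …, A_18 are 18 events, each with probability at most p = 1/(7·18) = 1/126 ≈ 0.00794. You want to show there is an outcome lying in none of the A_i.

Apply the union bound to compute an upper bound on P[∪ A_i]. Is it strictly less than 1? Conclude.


Union bound: P[∪_{i=1}^{18} A_i] ≤ Σ_i P[A_i] ≤ 18·p = 18·(1/126) = 1/7.
Numerically: 1/7 ≈ 0.14286.
Is 1/7 < 1? YES.
Since P[∪ A_i] ≤ 1/7 < 1, the complement has P[∩ A_i^c] ≥ 1 − 1/7 = 6/7 > 0, so some outcome avoids every A_i.

18·p = 1/7 ≈ 0.14286; existence CERTIFIED by the union bound.


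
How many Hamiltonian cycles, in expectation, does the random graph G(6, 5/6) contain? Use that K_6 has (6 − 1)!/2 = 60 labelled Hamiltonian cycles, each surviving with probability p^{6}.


K_6 has (6 − 1)!/2 = 60 labelled Hamiltonian cycles.
For each such Hamiltonian cycle H, let X_H = 1 if all 6 edges of H are present in G. Then P[X_H = 1] = p^{6} = (5/6)^{6} = 15625/46656.
By linearity: E[X] = Σ_H E[X_H] = 60 · p^{6} = 60 · 15625/46656 = 78125/3888.
Numerically: E[X] ≈ 20.09.

E[X] = 60 · (5/6)^{6} = 78125/3888 ≈ 20.09.


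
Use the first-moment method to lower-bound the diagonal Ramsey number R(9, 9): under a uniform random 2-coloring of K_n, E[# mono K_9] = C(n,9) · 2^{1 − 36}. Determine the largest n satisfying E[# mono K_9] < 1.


We need C(n, 9) · 2^{1 − 36} < 1, i.e. C(n, 9) < 2^{36 − 1} = 34359738368.
Check values of n near the boundary:
  n = 61: C(61, 9) = 17341763505; 17341763505 < 34359738368? YES
  n = 62: C(62, 9) = 20286591270; 20286591270 < 34359738368? YES
  n = 63: C(63, 9) = 23667689815; 23667689815 < 34359738368? YES
  n = 64: C(64, 9) = 27540584512; 27540584512 < 34359738368? YES
  n = 65: C(65, 9) = 31966749880; 31966749880 < 34359738368? YES
  n = 66: C(66, 9) = 37014131440; 37014131440 < 34359738368? NO
  n = 67: C(67, 9) = 42757703560; 42757703560 < 34359738368? NO
The largest n with C(n, 9) < 34359738368 is n = 65 (where E[X] = 3995843735/4294967296 ≈ 0.9303549). Hence R(9, 9) > 65, i.e. R(9, 9) ≥ 66.

Largest n = 65; hence R(9, 9) > 65.


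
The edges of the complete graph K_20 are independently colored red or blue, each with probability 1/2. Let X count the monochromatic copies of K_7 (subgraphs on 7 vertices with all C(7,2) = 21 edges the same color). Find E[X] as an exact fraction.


Let X = Σ_S X_S over the C(20, 7) = 77520 subsets S of size 7, where X_S = 1 if the K_7 on S is monochromatic.
For a fixed S, the K_7 on S has C(7, 2) = 21 edges. P[all 21 edges red] = (1/2)^21, and likewise for blue, so P[monochromatic] = 2·(1/2)^21 = 2^{1 − 21} = 1/1048576.
By linearity: E[X] = C(20, 7) · 2^{1 − 21} = 77520 · 1/1048576 = 4845/65536.
Numerically: E[X] ≈ 0.073929.

E[X] = C(20,7)·2^(1−C(7,2)) = 4845/65536 ≈ 0.073929.


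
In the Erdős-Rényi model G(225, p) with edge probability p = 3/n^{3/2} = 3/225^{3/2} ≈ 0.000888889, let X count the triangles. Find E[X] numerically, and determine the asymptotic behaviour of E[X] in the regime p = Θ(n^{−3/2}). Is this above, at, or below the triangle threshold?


Number of potential triangles: C(225, 3) = 1873200.
Each occurs with probability p³ ≈ (0.000888889)³ ≈ 7.02331962e-10.
By linearity: E[X] = C(225, 3)·p³ ≈ 1873200 · 7.02331962e-10 ≈ 0.001316.
Since α = 3/2 > 1, p = c/n^{3/2} = o(1/n) is below the triangle threshold p ~ 1/n. Asymptotically E[X] ~ (c³/6)·n^{3(1−α)} = (3³/6)·n^{-1.5} → 0, so by Markov's inequality G has no triangles w.h.p.

E[X] ≈ 0.001316; in regime p = Θ(1/n^{3/2}) E[X] tends to 0 (below the triangle threshold p ~ 1/n).


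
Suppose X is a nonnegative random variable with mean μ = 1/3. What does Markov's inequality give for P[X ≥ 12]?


μ = E[X] = 1/3, a = 12.
Markov: P[X ≥ 12] ≤ μ/a = (1/3)/12 = 1/36.
Numerically: ≈ 0.02778.
(Since a = 12 > μ = 0.33333, the bound 1/36 is < 1 and informative.)

P[X ≥ 12] ≤ 1/36 ≈ 0.02778.


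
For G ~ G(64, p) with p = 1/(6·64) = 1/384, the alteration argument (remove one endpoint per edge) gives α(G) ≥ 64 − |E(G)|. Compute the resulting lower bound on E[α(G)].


E[|E(G)|] = C(64, 2)·p = 2016 · (1/384) = 21/4.
E[α(G)] ≥ n − E[|E(G)|] = 64 − 21/4 = 235/4.
Numerically: ≈ 58.75000.
(This is only a lower bound; the true E[α(G)] may be larger.)

E[α(G)] ≥ 235/4 ≈ 58.75000.


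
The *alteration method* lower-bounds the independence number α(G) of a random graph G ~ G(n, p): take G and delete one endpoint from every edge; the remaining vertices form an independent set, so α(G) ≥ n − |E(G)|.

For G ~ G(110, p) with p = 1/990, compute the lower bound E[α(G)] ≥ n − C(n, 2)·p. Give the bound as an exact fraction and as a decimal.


E[|E(G)|] = C(110, 2)·p = 5995 · (1/990) = 109/18.
E[α(G)] ≥ n − E[|E(G)|] = 110 − 109/18 = 1871/18.
Numerically: ≈ 103.944.
(This is only a lower bound; the true E[α(G)] may be larger.)

E[α(G)] ≥ 1871/18 ≈ 103.944.


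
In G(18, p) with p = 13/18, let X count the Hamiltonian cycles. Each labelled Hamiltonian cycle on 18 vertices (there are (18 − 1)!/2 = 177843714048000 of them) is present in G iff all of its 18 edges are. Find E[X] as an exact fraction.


K_18 has (18 − 1)!/2 = 177843714048000 labelled Hamiltonian cycles.
For each such Hamiltonian cycle H, let X_H = 1 if all 18 edges of H are present in G. Then P[X_H = 1] = p^{18} = (13/18)^{18} = 112455406951957393129/39346408075296537575424.
Summing the indicators: E[X] = Σ_H E[X_H] = 177843714048000 · p^{18} = 177843714048000 · 112455406951957393129/39346408075296537575424 = 1674446952588776589016668875/3294258113514384.
Numerically: E[X] ≈ 5.08e+11.

E[X] = 177843714048000 · (13/18)^{18} = 1674446952588776589016668875/3294258113514384 ≈ 5.08e+11.
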